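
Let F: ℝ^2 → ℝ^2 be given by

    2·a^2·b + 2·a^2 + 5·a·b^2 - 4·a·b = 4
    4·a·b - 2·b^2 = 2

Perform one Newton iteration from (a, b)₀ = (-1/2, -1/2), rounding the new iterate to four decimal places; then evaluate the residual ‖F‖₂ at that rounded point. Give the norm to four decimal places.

8.3354

At (-1/2, -1/2): F = (-5.3750, -1.5000).
Jacobian J = [[4·a·b + 4·a + 5·b^2 - 4·b, 2·a^2 + 10·a·b - 4·a], [4·b, 4·a - 4·b]].
At the point, J = [[2.2500, 5.0000], [-2.0000, 0.0000]] (det J = 10.0000).
Solving J·Δ = −F gives Δ = (-0.7500, 1.4125).
Then the next iterate is (a, b)₁ = (-1.2500, 0.9125).
Re-evaluating at (-1.2500, 0.9125): F = (1.334961, -8.227812), so ‖F‖₂ = 8.3354.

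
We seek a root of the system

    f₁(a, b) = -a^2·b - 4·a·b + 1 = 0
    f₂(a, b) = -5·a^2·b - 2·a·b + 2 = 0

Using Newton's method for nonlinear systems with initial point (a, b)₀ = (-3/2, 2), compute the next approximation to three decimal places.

At (-3/2, 2): F = (8.500, -14.500).
Jacobian J = [[-2·a·b - 4·b, -a^2 - 4·a], [-10·a·b - 2·b, -5·a^2 - 2·a]].
At the point, J = [[-2.000, 3.750], [26.000, -8.250]] (det J = -81.000).
Solving J·Δ = −F gives Δ = (-0.194, -2.370).
Then the next iterate is (a, b)₁ = (-1.694, -0.370).

(-1.694, -0.370)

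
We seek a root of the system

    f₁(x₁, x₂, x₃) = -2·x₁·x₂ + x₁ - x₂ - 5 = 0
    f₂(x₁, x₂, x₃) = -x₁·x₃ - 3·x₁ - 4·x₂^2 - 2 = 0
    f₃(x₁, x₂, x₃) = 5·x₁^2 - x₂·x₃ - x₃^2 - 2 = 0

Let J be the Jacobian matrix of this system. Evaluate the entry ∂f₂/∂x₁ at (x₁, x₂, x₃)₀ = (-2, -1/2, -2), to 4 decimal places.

-1.0000

∂f₂/∂x₁ = -x₃ - 3.
At (-2, -1/2, -2) this is -1.0000.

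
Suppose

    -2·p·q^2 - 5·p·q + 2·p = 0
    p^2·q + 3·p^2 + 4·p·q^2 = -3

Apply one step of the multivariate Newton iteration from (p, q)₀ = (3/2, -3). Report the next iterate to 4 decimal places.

(-0.0915, -3.0087)

At (3/2, -3): F = (-1.5000, 57.0000).
Jacobian J = [[-2·q^2 - 5·q + 2, -4·p·q - 5·p], [2·p·q + 6·p + 4·q^2, p^2 + 8·p·q]].
At the point, J = [[-1.0000, 10.5000], [36.0000, -33.7500]] (det J = -344.2500).
Solving J·Δ = −F gives Δ = (-1.5915, -0.0087).
Then the next iterate is (p, q)₁ = (-0.0915, -3.0087).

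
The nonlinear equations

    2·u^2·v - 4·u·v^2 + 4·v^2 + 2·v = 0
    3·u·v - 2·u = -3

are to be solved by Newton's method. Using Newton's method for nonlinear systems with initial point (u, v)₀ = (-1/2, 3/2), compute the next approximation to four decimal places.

(-2.3571, -0.4286)

At (-1/2, 3/2): F = (17.2500, 1.7500).
Jacobian J = [[4·u·v - 4·v^2, 2·u^2 - 8·u·v + 8·v + 2], [3·v - 2, 3·u]].
At the point, J = [[-12.0000, 20.5000], [2.5000, -1.5000]] (det J = -33.2500).
Solving J·Δ = −F gives Δ = (-1.8571, -1.9286).
Then the next iterate is (u, v)₁ = (-2.3571, -0.4286).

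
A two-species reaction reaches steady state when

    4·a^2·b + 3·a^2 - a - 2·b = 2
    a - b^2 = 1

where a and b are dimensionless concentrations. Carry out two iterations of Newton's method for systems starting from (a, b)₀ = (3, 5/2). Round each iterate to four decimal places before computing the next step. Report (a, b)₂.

At (3, 5/2): F = (107.0000, -4.2500).
Jacobian J = [[8·a·b + 6·a - 1, 4·a^2 - 2], [1, -2·b]].
At the point, J = [[77.0000, 34.0000], [1.0000, -5.0000]] (det J = -419.0000).
Solving J·Δ = −F gives Δ = (-0.9320, -1.0364).
Then the next iterate is (a, b)₁ = (2.0680, 1.4636).
Round to (2.0680, 1.4636) and repeat: F = (30.871740, -1.074125), J = [[35.621798, 15.106496], [1.0000, -2.9272]].
Δ = (-0.6211, -0.5791), so (a, b)₂ = (1.4469, 0.8845).

(1.4469, 0.8845)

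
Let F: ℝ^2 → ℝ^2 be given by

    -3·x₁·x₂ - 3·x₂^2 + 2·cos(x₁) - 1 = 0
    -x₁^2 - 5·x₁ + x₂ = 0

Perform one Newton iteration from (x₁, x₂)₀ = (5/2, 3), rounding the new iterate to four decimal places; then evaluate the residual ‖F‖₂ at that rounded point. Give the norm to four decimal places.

At (5/2, 3): F = (-52.102287, -15.7500).
Jacobian J = [[-3·x₂ - 2·sin(x₁), -3·x₁ - 6·x₂], [-2·x₁ - 5, 1]].
At the point, J = [[-10.196944, -25.5000], [-10.0000, 1.0000]] (det J = -265.196944).
Solving J·Δ = −F gives Δ = (-1.7109, -1.3591).
Then the next iterate is (x₁, x₂)₁ = (0.7891, 1.6409).
Re-evaluating at (0.7891, 1.6409): F = (-11.553192, -2.927279), so ‖F‖₂ = 11.9183.

11.9183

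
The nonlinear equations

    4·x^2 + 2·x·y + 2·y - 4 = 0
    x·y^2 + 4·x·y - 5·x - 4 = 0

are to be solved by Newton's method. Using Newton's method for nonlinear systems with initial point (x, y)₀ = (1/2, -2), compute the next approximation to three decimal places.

(-0.444, 1.000)

At (1/2, -2): F = (-9.000, -8.500).
Jacobian J = [[8·x + 2·y, 2·x + 2], [y^2 + 4·y - 5, 2·x·y + 4·x]].
At the point, J = [[0.000, 3.000], [-9.000, 0.000]] (det J = 27.000).
Solving J·Δ = −F gives Δ = (-0.944, 3.000).
Then the next iterate is (x, y)₁ = (-0.444, 1.000).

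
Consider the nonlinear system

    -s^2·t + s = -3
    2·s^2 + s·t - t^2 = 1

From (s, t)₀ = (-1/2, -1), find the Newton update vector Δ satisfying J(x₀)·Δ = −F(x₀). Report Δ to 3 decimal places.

At (-1/2, -1): F = (2.750, -1.000).
Jacobian J = [[-2·s·t + 1, -s^2], [4·s + t, s - 2·t]].
At the point, J = [[0.000, -0.250], [-3.000, 1.500]] (det J = -0.750).
Solving J·Δ = −F gives Δ = (5.167, 11.000).

(5.167, 11.000)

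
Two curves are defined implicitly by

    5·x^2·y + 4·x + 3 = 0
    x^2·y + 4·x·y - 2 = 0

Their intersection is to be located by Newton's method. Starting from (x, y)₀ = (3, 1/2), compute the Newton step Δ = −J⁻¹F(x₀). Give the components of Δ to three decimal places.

At (3, 1/2): F = (37.500, 8.500).
Jacobian J = [[10·x·y + 4, 5·x^2], [2·x·y + 4·y, x^2 + 4·x]].
At the point, J = [[19.000, 45.000], [5.000, 21.000]] (det J = 174.000).
Solving J·Δ = −F gives Δ = (-2.328, 0.149).

(-2.328, 0.149)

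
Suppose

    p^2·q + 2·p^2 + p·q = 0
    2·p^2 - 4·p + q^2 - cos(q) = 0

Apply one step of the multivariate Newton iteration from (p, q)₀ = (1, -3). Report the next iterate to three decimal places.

(0.720, -1.699)

At (1, -3): F = (-4.000, 7.98999).
Jacobian J = [[2·p·q + 4·p + q, p^2 + p], [4·p - 4, 2·q + sin(q)]].
At the point, J = [[-5.000, 2.000], [0.000, -6.14112]] (det J = 30.70560).
Solving J·Δ = −F gives Δ = (-0.280, 1.301).
Then the next iterate is (p, q)₁ = (0.720, -1.699).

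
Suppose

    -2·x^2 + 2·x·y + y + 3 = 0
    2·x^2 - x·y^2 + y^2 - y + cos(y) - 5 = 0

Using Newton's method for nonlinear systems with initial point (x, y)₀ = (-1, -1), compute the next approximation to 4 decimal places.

At (-1, -1): F = (2.0000, 0.540302).
Jacobian J = [[-4·x + 2·y, 2·x + 1], [4·x - y^2, -2·x·y + 2·y - sin(y) - 1]].
At the point, J = [[2.0000, -1.0000], [-5.0000, -4.158529]] (det J = -13.317058).
Solving J·Δ = −F gives Δ = (-0.5840, 0.8321).
Then the next iterate is (x, y)₁ = (-1.5840, -0.1679).

(-1.5840, -0.1679)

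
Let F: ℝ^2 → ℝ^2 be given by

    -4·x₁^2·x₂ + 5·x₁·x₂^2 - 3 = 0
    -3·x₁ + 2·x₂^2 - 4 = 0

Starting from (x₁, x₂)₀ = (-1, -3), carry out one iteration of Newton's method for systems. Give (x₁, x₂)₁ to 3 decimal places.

At (-1, -3): F = (-36.000, 17.000).
Jacobian J = [[-8·x₁·x₂ + 5·x₂^2, -4·x₁^2 + 10·x₁·x₂], [-3, 4·x₂]].
At the point, J = [[21.000, 26.000], [-3.000, -12.000]] (det J = -174.000).
Solving J·Δ = −F gives Δ = (-0.057, 1.431).
Then the next iterate is (x₁, x₂)₁ = (-1.057, -1.569).

(-1.057, -1.569)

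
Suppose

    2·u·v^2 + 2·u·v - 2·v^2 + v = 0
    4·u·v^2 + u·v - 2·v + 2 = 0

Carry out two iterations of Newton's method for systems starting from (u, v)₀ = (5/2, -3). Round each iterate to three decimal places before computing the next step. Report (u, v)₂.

(-1.283, -0.368)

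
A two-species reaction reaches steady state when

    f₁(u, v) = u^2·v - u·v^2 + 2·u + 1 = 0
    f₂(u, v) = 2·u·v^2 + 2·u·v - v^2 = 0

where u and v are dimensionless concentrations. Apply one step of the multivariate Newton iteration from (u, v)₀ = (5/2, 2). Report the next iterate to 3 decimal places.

(1.204, 1.502)

At (5/2, 2): F = (8.500, 26.000).
Jacobian J = [[2·u·v - v^2 + 2, u^2 - 2·u·v], [2·v^2 + 2·v, 4·u·v + 2·u - 2·v]].
At the point, J = [[8.000, -3.750], [12.000, 21.000]] (det J = 213.000).
Solving J·Δ = −F gives Δ = (-1.296, -0.498).
Then the next iterate is (u, v)₁ = (1.204, 1.502).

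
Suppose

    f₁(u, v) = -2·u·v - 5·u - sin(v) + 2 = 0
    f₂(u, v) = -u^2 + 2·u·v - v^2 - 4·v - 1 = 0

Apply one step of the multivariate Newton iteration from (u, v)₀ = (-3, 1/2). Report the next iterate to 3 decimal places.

At (-3, 1/2): F = (19.52057, -15.250).
Jacobian J = [[-2·v - 5, -2·u - cos(v)], [-2·u + 2·v, 2·u - 2·v - 4]].
At the point, J = [[-6.000, 5.12242], [7.000, -11.000]] (det J = 30.14308).
Solving J·Δ = −F gives Δ = (4.532, 1.498).
Then the next iterate is (u, v)₁ = (1.532, 1.998).

(1.532, 1.998)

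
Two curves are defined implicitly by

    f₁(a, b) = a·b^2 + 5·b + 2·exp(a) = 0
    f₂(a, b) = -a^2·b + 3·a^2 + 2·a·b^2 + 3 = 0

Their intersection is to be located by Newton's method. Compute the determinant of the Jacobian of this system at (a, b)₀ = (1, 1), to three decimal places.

J = [[b^2 + 2·exp(a), 2·a·b + 5], [-2·a·b + 6·a + 2·b^2, -a^2 + 4·a·b]].
At the point, J = [[6.43656, 7.000], [6.000, 3.000]].
det J = -22.690.

-22.690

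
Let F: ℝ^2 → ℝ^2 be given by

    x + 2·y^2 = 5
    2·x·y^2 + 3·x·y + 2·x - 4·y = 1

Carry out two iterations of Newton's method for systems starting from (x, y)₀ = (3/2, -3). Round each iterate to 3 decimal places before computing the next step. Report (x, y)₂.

At (3/2, -3): F = (14.500, 27.500).
Jacobian J = [[1, 4·y], [2·y^2 + 3·y + 2, 4·x·y + 3·x - 4]].
At the point, J = [[1.000, -12.000], [11.000, -17.500]] (det J = 114.500).
Solving J·Δ = −F gives Δ = (-0.666, 1.153).
Then the next iterate is (x, y)₁ = (0.834, -1.847).
Round to (0.834, -1.847) and repeat: F = (2.65682, 9.12504), J = [[1.000, -7.388], [3.28182, -7.65959]].
Δ = (-2.838, -0.024), so (x, y)₂ = (-2.004, -1.871).

(-2.004, -1.871)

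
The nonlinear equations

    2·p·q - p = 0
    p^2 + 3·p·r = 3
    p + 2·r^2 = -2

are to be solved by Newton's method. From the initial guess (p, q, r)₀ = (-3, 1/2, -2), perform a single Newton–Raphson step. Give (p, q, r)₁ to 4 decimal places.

(-1.7714, 0.5000, -0.9714)

At (-3, 1/2, -2): F = (0.0000, 24.0000, 7.0000).
Jacobian J = [[2·q - 1, 2·p, 0], [2·p + 3·r, 0, 3·p], [1, 0, 4·r]].
At the point, J = [[0.0000, -6.0000, 0.0000], [-12.0000, 0.0000, -9.0000], [1.0000, 0.0000, -8.0000]] (det J = 630.0000).
Solving J·Δ = −F gives Δ = (1.2286, 0.0000, 1.0286).
Then the next iterate is (p, q, r)₁ = (-1.7714, 0.5000, -0.9714).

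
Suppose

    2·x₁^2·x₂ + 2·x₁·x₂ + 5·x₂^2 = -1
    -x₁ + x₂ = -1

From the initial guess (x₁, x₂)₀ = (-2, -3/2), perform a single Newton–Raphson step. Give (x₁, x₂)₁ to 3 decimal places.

At (-2, -3/2): F = (6.250, 1.500).
Jacobian J = [[4·x₁·x₂ + 2·x₂, 2·x₁^2 + 2·x₁ + 10·x₂], [-1, 1]].
At the point, J = [[9.000, -11.000], [-1.000, 1.000]] (det J = -2.000).
Solving J·Δ = −F gives Δ = (11.375, 9.875).
Then the next iterate is (x₁, x₂)₁ = (9.375, 8.375).

(9.375, 8.375)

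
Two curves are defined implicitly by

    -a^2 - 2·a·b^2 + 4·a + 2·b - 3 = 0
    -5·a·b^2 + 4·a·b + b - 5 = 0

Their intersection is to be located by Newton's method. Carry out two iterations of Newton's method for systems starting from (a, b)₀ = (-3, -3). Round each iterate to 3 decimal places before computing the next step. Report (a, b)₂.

At (-3, -3): F = (24.000, 163.000).
Jacobian J = [[-2·a - 2·b^2 + 4, -4·a·b + 2], [-5·b^2 + 4·b, -10·a·b + 4·a + 1]].
At the point, J = [[-8.000, -34.000], [-57.000, -101.000]] (det J = -1130.000).
Solving J·Δ = −F gives Δ = (2.759, 0.057).
Then the next iterate is (a, b)₁ = (-0.241, -2.943).
Round to (-0.241, -2.943) and repeat: F = (-5.73336, 5.33086), J = [[-12.84050, -0.83705], [-55.07824, -7.05663]].
Δ = (-1.009, 8.633), so (a, b)₂ = (-1.250, 5.690).

(-1.250, 5.690)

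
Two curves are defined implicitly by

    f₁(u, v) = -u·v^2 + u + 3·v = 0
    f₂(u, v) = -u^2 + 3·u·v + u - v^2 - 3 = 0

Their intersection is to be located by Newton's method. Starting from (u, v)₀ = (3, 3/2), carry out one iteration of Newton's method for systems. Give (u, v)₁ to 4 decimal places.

At (3, 3/2): F = (0.7500, 2.2500).
Jacobian J = [[-v^2 + 1, -2·u·v + 3], [-2·u + 3·v + 1, 3·u - 2·v]].
At the point, J = [[-1.2500, -6.0000], [-0.5000, 6.0000]] (det J = -10.5000).
Solving J·Δ = −F gives Δ = (1.7143, -0.2321).
Then the next iterate is (u, v)₁ = (4.7143, 1.2679).

(4.7143, 1.2679)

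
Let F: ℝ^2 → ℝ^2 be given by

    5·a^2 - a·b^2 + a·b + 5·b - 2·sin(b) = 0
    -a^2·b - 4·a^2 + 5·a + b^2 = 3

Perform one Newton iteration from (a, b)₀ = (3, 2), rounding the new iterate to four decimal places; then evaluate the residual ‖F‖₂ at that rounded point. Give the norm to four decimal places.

At (3, 2): F = (47.181405, -38.0000).
Jacobian J = [[10·a - b^2 + b, -2·a·b + a - 2·cos(b) + 5], [-2·a·b - 8·a + 5, -a^2 + 2·b]].
At the point, J = [[28.0000, -3.167706], [-31.0000, -5.0000]] (det J = -238.198896).
Solving J·Δ = −F gives Δ = (-1.4957, 1.6735).
Then the next iterate is (a, b)₁ = (1.5043, 3.6735).
Re-evaluating at (1.5043, 3.6735): F = (15.922565, 0.651597), so ‖F‖₂ = 15.9359.

15.9359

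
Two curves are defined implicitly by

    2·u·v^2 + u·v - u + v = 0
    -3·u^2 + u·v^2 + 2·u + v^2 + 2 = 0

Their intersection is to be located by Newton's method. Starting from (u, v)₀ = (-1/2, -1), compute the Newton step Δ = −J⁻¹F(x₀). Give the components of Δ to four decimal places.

At (-1/2, -1): F = (-1.0000, 0.7500).
Jacobian J = [[2·v^2 + v - 1, 4·u·v + u + 1], [-6·u + v^2 + 2, 2·u·v + 2·v]].
At the point, J = [[0.0000, 2.5000], [6.0000, -1.0000]] (det J = -15.0000).
Solving J·Δ = −F gives Δ = (-0.0583, 0.4000).

(-0.0583, 0.4000)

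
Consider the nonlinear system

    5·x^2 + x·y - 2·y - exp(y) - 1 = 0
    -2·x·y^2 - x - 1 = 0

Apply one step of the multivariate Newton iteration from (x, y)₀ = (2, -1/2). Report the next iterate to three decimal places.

At (2, -1/2): F = (18.39347, -4.000).
Jacobian J = [[10·x + y, x - exp(y) - 2], [-2·y^2 - 1, -4·x·y]].
At the point, J = [[19.500, -0.60653], [-1.500, 4.000]] (det J = 77.09020).
Solving J·Δ = −F gives Δ = (-0.923, 0.654).
Then the next iterate is (x, y)₁ = (1.077, 0.154).

(1.077, 0.154)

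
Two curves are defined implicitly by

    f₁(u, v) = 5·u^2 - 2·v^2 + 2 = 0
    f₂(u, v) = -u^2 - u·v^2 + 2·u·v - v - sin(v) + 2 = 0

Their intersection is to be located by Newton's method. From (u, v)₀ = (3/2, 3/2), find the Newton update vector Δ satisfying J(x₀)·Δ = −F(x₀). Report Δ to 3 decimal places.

(-0.619, -0.089)

At (3/2, 3/2): F = (8.750, -1.62249).
Jacobian J = [[10·u, -4·v], [-2·u - v^2 + 2·v, -2·u·v + 2·u - cos(v) - 1]].
At the point, J = [[15.000, -6.000], [-2.250, -2.57074]] (det J = -52.06106).
Solving J·Δ = −F gives Δ = (-0.619, -0.089).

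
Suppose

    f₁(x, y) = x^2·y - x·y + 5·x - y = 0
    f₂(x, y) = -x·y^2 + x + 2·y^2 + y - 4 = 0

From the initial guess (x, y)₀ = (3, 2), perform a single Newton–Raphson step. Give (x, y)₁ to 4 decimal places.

At (3, 2): F = (25.0000, -3.0000).
Jacobian J = [[2·x·y - y + 5, x^2 - x - 1], [-y^2 + 1, -2·x·y + 4·y + 1]].
At the point, J = [[15.0000, 5.0000], [-3.0000, -3.0000]] (det J = -30.0000).
Solving J·Δ = −F gives Δ = (-2.0000, 1.0000).
Then the next iterate is (x, y)₁ = (1.0000, 3.0000).

(1.0000, 3.0000)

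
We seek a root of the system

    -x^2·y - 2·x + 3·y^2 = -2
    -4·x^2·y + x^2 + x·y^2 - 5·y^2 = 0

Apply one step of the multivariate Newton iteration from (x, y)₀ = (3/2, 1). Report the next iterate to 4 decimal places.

(1.1142, 0.5523)

At (3/2, 1): F = (-0.2500, -10.2500).
Jacobian J = [[-2·x·y - 2, -x^2 + 6·y], [-8·x·y + 2·x + y^2, -4·x^2 + 2·x·y - 10·y]].
At the point, J = [[-5.0000, 3.7500], [-8.0000, -16.0000]] (det J = 110.0000).
Solving J·Δ = −F gives Δ = (-0.3858, -0.4477).
Then the next iterate is (x, y)₁ = (1.1142, 0.5523).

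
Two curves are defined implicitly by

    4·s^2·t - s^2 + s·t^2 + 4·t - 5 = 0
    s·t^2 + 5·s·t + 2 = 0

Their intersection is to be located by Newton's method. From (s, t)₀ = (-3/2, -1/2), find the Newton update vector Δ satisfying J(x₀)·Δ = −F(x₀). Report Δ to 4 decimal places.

At (-3/2, -1/2): F = (-14.1250, 5.3750).
Jacobian J = [[8·s·t - 2·s + t^2, 4·s^2 + 2·s·t + 4], [t^2 + 5·t, 2·s·t + 5·s]].
At the point, J = [[9.2500, 14.5000], [-2.2500, -6.0000]] (det J = -22.8750).
Solving J·Δ = −F gives Δ = (0.2978, 0.7842).

(0.2978, 0.7842)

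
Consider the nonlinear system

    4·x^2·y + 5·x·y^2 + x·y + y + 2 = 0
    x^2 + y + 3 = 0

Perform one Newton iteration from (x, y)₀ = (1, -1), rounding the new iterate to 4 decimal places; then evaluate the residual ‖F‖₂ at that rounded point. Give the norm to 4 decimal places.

At (1, -1): F = (1.0000, 3.0000).
Jacobian J = [[8·x·y + 5·y^2 + y, 4·x^2 + 10·x·y + x + 1], [2·x, 1]].
At the point, J = [[-4.0000, -4.0000], [2.0000, 1.0000]] (det J = 4.0000).
Solving J·Δ = −F gives Δ = (-3.2500, 3.5000).
Then the next iterate is (x, y)₁ = (-2.2500, 2.5000).
Re-evaluating at (-2.2500, 2.5000): F = (-20.8125, 10.5625), so ‖F‖₂ = 23.3394.

23.3394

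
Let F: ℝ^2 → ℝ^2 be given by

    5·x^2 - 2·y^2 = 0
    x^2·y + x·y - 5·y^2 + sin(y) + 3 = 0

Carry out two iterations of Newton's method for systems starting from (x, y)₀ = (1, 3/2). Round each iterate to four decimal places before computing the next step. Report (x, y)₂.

At (1, 3/2): F = (0.5000, -4.252505).
Jacobian J = [[10·x, -4·y], [2·x·y + y, x^2 + x - 10·y + cos(y)]].
At the point, J = [[10.0000, -6.0000], [4.5000, -12.929263]] (det J = -102.292628).
Solving J·Δ = −F gives Δ = (-0.3126, -0.4377).
Then the next iterate is (x, y)₁ = (0.6874, 1.0623).
Round to (0.6874, 1.0623) and repeat: F = (0.105631, -0.536747), J = [[6.8740, -4.2492], [2.522750, -8.976217]].
Δ = (-0.0633, -0.0776), so (x, y)₂ = (0.6241, 0.9847).

(0.6241, 0.9847)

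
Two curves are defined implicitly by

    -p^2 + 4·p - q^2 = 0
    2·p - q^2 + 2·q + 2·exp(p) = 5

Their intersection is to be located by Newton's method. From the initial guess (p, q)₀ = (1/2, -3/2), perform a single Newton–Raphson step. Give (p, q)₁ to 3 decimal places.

(17.711, -18.544)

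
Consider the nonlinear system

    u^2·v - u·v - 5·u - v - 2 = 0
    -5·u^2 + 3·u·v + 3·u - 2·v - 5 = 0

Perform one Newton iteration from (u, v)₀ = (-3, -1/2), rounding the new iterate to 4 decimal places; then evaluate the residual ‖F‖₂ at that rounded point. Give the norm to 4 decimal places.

14.2068

At (-3, -1/2): F = (7.5000, -53.5000).
Jacobian J = [[2·u·v - v - 5, u^2 - u - 1], [-10·u + 3·v + 3, 3·u - 2]].
At the point, J = [[-1.5000, 11.0000], [31.5000, -11.0000]] (det J = -330.0000).
Solving J·Δ = −F gives Δ = (1.5333, -0.4727).
Then the next iterate is (u, v)₁ = (-1.4667, -0.9727).
Re-evaluating at (-1.4667, -0.9727): F = (2.787060, -13.930767), so ‖F‖₂ = 14.2068.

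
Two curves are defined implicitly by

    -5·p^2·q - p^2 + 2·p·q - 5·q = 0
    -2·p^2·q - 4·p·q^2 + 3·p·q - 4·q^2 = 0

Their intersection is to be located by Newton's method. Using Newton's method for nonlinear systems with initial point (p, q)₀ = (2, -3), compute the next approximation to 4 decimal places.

(1.3501, -1.7378)

At (2, -3): F = (59.0000, -102.0000).
Jacobian J = [[-10·p·q - 2·p + 2·q, -5·p^2 + 2·p - 5], [-4·p·q - 4·q^2 + 3·q, -2·p^2 - 8·p·q + 3·p - 8·q]].
At the point, J = [[50.0000, -21.0000], [-21.0000, 70.0000]] (det J = 3059.0000).
Solving J·Δ = −F gives Δ = (-0.6499, 1.2622).
Then the next iterate is (p, q)₁ = (1.3501, -1.7378).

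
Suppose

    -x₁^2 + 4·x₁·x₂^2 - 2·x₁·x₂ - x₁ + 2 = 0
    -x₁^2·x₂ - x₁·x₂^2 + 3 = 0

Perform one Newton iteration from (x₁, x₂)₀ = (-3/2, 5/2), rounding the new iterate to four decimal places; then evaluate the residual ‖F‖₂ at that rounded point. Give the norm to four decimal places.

6.1670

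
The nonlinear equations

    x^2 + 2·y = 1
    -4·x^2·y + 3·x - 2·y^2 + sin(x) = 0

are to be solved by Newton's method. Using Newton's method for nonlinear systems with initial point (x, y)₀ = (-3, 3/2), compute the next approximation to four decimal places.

At (-3, 3/2): F = (11.0000, -67.641120).
Jacobian J = [[2·x, 2], [-8·x·y + cos(x) + 3, -4·x^2 - 4·y]].
At the point, J = [[-6.0000, 2.0000], [38.010008, -42.0000]] (det J = 175.979985).
Solving J·Δ = −F gives Δ = (1.8566, 0.0697).
Then the next iterate is (x, y)₁ = (-1.1434, 1.5697).

(-1.1434, 1.5697)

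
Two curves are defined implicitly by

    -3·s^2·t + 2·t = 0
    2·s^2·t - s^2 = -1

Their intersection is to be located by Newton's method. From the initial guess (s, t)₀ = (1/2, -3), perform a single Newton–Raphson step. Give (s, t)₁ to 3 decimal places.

(0.571, -0.509)

At (1/2, -3): F = (-3.750, -0.750).
Jacobian J = [[-6·s·t, -3·s^2 + 2], [4·s·t - 2·s, 2·s^2]].
At the point, J = [[9.000, 1.250], [-7.000, 0.500]] (det J = 13.250).
Solving J·Δ = −F gives Δ = (0.071, 2.491).
Then the next iterate is (s, t)₁ = (0.571, -0.509).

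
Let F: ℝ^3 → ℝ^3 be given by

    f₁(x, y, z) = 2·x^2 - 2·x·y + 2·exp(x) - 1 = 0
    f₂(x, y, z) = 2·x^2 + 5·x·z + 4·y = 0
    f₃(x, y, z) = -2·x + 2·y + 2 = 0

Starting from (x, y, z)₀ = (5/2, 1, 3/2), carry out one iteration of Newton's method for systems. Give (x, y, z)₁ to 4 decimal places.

(1.4635, 0.4635, 0.3029)

At (5/2, 1, 3/2): F = (30.864988, 35.2500, -1.0000).
Jacobian J = [[4·x - 2·y + 2·exp(x), -2·x, 0], [4·x + 5·z, 4, 5·x], [-2, 2, 0]].
At the point, J = [[32.364988, -5.0000, 0.0000], [17.5000, 4.0000, 12.5000], [-2.0000, 2.0000, 0.0000]] (det J = -684.124698).
Solving J·Δ = −F gives Δ = (-1.0365, -0.5365, -1.1971).
Then the next iterate is (x, y, z)₁ = (1.4635, 0.4635, 0.3029).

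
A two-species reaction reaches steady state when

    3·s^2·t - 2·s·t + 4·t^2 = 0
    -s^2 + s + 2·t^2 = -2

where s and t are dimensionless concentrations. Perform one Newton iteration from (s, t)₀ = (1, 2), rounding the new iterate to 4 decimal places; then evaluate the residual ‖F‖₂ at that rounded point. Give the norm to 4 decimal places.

5.3519

At (1, 2): F = (18.0000, 10.0000).
Jacobian J = [[6·s·t - 2·t, 3·s^2 - 2·s + 8·t], [-2·s + 1, 4·t]].
At the point, J = [[8.0000, 17.0000], [-1.0000, 8.0000]] (det J = 81.0000).
Solving J·Δ = −F gives Δ = (0.3210, -1.2099).
Then the next iterate is (s, t)₁ = (1.3210, 0.7901).
Re-evaluating at (1.3210, 0.7901): F = (4.545859, 2.824475), so ‖F‖₂ = 5.3519.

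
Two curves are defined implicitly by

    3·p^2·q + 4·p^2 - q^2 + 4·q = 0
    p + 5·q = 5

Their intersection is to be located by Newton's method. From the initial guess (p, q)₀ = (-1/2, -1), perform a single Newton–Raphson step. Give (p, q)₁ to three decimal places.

At (-1/2, -1): F = (-4.750, -10.500).
Jacobian J = [[6·p·q + 8·p, 3·p^2 - 2·q + 4], [1, 5]].
At the point, J = [[-1.000, 6.750], [1.000, 5.000]] (det J = -11.750).
Solving J·Δ = −F gives Δ = (4.011, 1.298).
Then the next iterate is (p, q)₁ = (3.511, 0.298).

(3.511, 0.298)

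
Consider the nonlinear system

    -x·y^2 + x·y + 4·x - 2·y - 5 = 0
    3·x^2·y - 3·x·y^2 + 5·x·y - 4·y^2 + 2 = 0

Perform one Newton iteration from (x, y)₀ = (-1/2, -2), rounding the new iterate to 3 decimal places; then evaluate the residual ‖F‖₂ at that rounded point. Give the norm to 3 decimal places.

0.648

At (-1/2, -2): F = (0.000, -4.500).
Jacobian J = [[-y^2 + y + 4, -2·x·y + x - 2], [6·x·y - 3·y^2 + 5·y, 3·x^2 - 6·x·y + 5·x - 8·y]].
At the point, J = [[-2.000, -4.500], [-16.000, 8.250]] (det J = -88.500).
Solving J·Δ = −F gives Δ = (-0.229, 0.102).
Then the next iterate is (x, y)₁ = (-0.729, -1.898).
Re-evaluating at (-0.729, -1.898): F = (-0.11021, -0.63897), so ‖F‖₂ = 0.648.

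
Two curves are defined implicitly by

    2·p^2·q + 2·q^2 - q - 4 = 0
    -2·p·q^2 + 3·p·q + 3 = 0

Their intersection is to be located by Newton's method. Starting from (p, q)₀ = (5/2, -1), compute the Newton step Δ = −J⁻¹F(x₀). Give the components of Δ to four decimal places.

(-1.2000, 0.2000)

At (5/2, -1): F = (-13.5000, -9.5000).
Jacobian J = [[4·p·q, 2·p^2 + 4·q - 1], [-2·q^2 + 3·q, -4·p·q + 3·p]].
At the point, J = [[-10.0000, 7.5000], [-5.0000, 17.5000]] (det J = -137.5000).
Solving J·Δ = −F gives Δ = (-1.2000, 0.2000).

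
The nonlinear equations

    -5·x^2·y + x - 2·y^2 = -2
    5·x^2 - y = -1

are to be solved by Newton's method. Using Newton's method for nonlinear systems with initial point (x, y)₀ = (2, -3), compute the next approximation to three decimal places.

At (2, -3): F = (46.000, 24.000).
Jacobian J = [[-10·x·y + 1, -5·x^2 - 4·y], [10·x, -1]].
At the point, J = [[61.000, -8.000], [20.000, -1.000]] (det J = 99.000).
Solving J·Δ = −F gives Δ = (-1.475, -5.495).
Then the next iterate is (x, y)₁ = (0.525, -8.495).

(0.525, -8.495)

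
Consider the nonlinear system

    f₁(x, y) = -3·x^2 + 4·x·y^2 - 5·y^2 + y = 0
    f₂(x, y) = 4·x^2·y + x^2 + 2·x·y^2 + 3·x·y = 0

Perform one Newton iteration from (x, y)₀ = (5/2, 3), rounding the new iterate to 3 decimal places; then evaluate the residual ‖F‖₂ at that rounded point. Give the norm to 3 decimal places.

36.095

At (5/2, 3): F = (29.250, 148.750).
Jacobian J = [[-6·x + 4·y^2, 8·x·y - 10·y + 1], [8·x·y + 2·x + 2·y^2 + 3·y, 4·x^2 + 4·x·y + 3·x]].
At the point, J = [[21.000, 31.000], [92.000, 62.500]] (det J = -1539.500).
Solving J·Δ = −F gives Δ = (-1.808, 0.281).
Then the next iterate is (x, y)₁ = (0.692, 3.281).
Re-evaluating at (0.692, 3.281): F = (-22.18298, 28.47354), so ‖F‖₂ = 36.095.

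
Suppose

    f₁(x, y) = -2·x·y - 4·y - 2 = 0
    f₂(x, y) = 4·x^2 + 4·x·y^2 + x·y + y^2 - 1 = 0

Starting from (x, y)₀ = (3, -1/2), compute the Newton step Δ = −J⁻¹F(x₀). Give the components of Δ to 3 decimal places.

(-1.436, 0.156)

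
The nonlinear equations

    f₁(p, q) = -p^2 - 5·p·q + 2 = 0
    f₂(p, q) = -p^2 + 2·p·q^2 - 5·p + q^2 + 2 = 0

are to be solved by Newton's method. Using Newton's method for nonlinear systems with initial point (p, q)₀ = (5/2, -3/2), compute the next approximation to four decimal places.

At (5/2, -3/2): F = (14.5000, -3.2500).
Jacobian J = [[-2·p - 5·q, -5·p], [-2·p + 2·q^2 - 5, 4·p·q + 2·q]].
At the point, J = [[2.5000, -12.5000], [-5.5000, -18.0000]] (det J = -113.7500).
Solving J·Δ = −F gives Δ = (-2.6516, 0.6297).
Then the next iterate is (p, q)₁ = (-0.1516, -0.8703).

(-0.1516, -0.8703)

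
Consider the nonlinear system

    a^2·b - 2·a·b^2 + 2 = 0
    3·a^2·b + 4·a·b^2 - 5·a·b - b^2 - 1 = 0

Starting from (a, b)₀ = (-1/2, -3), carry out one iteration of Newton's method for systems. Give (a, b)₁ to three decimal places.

At (-1/2, -3): F = (10.250, -37.750).
Jacobian J = [[2·a·b - 2·b^2, a^2 - 4·a·b], [6·a·b + 4·b^2 - 5·b, 3·a^2 + 8·a·b - 5·a - 2·b]].
At the point, J = [[-15.000, -5.750], [60.000, 21.250]] (det J = 26.250).
Solving J·Δ = −F gives Δ = (-0.029, 1.857).
Then the next iterate is (a, b)₁ = (-0.529, -1.143).

(-0.529, -1.143)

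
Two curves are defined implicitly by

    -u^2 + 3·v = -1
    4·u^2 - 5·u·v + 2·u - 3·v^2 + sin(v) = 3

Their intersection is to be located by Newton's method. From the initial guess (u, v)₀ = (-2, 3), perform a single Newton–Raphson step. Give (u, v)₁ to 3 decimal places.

(-0.230, -1.361)

At (-2, 3): F = (6.000, 12.14112).
Jacobian J = [[-2·u, 3], [8·u - 5·v + 2, -5·u - 6·v + cos(v)]].
At the point, J = [[4.000, 3.000], [-29.000, -8.98999]] (det J = 51.04003).
Solving J·Δ = −F gives Δ = (1.770, -4.361).
Then the next iterate is (u, v)₁ = (-0.230, -1.361).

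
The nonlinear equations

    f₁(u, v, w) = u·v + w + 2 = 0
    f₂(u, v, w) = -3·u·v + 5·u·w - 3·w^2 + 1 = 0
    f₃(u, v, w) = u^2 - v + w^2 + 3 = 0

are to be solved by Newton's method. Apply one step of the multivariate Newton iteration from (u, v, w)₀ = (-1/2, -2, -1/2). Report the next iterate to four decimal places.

(-7.0833, 16.5000, -6.9167)

At (-1/2, -2, -1/2): F = (2.5000, -1.5000, 5.5000).
Jacobian J = [[v, u, 1], [-3·v + 5·w, -3·u, 5·u - 6·w], [2·u, -1, 2·w]].
At the point, J = [[-2.0000, -0.5000, 1.0000], [3.5000, 1.5000, 0.5000], [-1.0000, -1.0000, -1.0000]] (det J = -1.5000).
Solving J·Δ = −F gives Δ = (-6.5833, 18.5000, -6.4167).
Then the next iterate is (u, v, w)₁ = (-7.0833, 16.5000, -6.9167).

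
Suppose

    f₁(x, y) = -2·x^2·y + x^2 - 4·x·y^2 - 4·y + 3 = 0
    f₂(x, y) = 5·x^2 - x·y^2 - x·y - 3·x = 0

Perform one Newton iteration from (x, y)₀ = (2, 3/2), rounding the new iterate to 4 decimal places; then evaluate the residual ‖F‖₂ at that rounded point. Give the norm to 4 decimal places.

8.5153

At (2, 3/2): F = (-29.0000, 6.5000).
Jacobian J = [[-4·x·y + 2·x - 4·y^2, -2·x^2 - 8·x·y - 4], [10·x - y^2 - y - 3, -2·x·y - x]].
At the point, J = [[-17.0000, -36.0000], [13.2500, -8.0000]] (det J = 613.0000).
Solving J·Δ = −F gives Δ = (-0.7602, -0.4466).
Then the next iterate is (x, y)₁ = (1.2398, 1.0534).
Re-evaluating at (1.2398, 1.0534): F = (-8.417851, 1.284369), so ‖F‖₂ = 8.5153.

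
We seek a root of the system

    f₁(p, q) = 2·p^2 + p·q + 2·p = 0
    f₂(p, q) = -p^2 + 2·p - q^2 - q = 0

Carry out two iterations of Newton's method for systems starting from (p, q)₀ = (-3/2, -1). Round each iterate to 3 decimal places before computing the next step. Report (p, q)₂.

At (-3/2, -1): F = (3.000, -5.250).
Jacobian J = [[4·p + q + 2, p], [-2·p + 2, -2·q - 1]].
At the point, J = [[-5.000, -1.500], [5.000, 1.000]] (det J = 2.500).
Solving J·Δ = −F gives Δ = (1.950, -4.500).
Then the next iterate is (p, q)₁ = (0.450, -5.500).
Round to (0.450, -5.500) and repeat: F = (-1.170, -24.05250), J = [[-1.700, 0.450], [1.100, 10.000]].
Δ = (-0.050, 2.411), so (p, q)₂ = (0.400, -3.089).

(0.400, -3.089)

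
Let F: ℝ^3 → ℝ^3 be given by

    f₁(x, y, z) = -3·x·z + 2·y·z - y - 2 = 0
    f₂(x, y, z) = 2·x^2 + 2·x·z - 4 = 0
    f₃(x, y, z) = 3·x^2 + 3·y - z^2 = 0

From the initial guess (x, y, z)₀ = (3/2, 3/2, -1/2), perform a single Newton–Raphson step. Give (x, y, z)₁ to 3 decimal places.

(1.016, -1.094, 0.641)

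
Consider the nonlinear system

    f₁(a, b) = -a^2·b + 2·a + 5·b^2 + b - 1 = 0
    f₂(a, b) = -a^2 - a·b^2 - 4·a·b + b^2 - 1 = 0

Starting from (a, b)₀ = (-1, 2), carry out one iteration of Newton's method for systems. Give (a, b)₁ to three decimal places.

At (-1, 2): F = (17.000, 14.000).
Jacobian J = [[-2·a·b + 2, -a^2 + 10·b + 1], [-2·a - b^2 - 4·b, -2·a·b - 4·a + 2·b]].
At the point, J = [[6.000, 20.000], [-10.000, 12.000]] (det J = 272.000).
Solving J·Δ = −F gives Δ = (0.279, -0.934).
Then the next iterate is (a, b)₁ = (-0.721, 1.066).

(-0.721, 1.066)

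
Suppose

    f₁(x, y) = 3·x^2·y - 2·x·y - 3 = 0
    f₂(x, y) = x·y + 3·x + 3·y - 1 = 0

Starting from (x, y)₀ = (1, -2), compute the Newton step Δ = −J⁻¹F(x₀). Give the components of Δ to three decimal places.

(-0.424, 1.606)

At (1, -2): F = (-5.000, -6.000).
Jacobian J = [[6·x·y - 2·y, 3·x^2 - 2·x], [y + 3, x + 3]].
At the point, J = [[-8.000, 1.000], [1.000, 4.000]] (det J = -33.000).
Solving J·Δ = −F gives Δ = (-0.424, 1.606).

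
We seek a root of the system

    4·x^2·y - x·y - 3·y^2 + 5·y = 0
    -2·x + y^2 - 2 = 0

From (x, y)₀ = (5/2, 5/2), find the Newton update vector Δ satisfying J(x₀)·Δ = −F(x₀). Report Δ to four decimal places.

(-0.9881, -0.2452)

At (5/2, 5/2): F = (50.0000, -0.7500).
Jacobian J = [[8·x·y - y, 4·x^2 - x - 6·y + 5], [-2, 2·y]].
At the point, J = [[47.5000, 12.5000], [-2.0000, 5.0000]] (det J = 262.5000).
Solving J·Δ = −F gives Δ = (-0.9881, -0.2452).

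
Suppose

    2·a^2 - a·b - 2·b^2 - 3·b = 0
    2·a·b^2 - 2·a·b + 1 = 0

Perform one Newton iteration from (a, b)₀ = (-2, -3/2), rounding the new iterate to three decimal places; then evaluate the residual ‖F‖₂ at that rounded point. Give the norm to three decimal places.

At (-2, -3/2): F = (5.000, -14.000).
Jacobian J = [[4·a - b, -a - 4·b - 3], [2·b^2 - 2·b, 4·a·b - 2·a]].
At the point, J = [[-6.500, 5.000], [7.500, 16.000]] (det J = -141.500).
Solving J·Δ = −F gives Δ = (1.060, 0.378).
Then the next iterate is (a, b)₁ = (-0.940, -1.122).
Re-evaluating at (-0.940, -1.122): F = (1.56075, -3.47606), so ‖F‖₂ = 3.810.

3.810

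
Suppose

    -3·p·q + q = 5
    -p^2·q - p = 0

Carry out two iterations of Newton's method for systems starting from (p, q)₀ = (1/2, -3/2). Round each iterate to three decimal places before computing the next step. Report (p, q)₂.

(2.970, -1.562)

At (1/2, -3/2): F = (-4.250, -0.125).
Jacobian J = [[-3·q, -3·p + 1], [-2·p·q - 1, -p^2]].
At the point, J = [[4.500, -0.500], [0.500, -0.250]] (det J = -0.875).
Solving J·Δ = −F gives Δ = (1.143, 1.786).
Then the next iterate is (p, q)₁ = (1.643, 0.286).
Round to (1.643, 0.286) and repeat: F = (-6.12369, -2.41504), J = [[-0.858, -3.929], [-1.93980, -2.69945]].
Δ = (1.327, -1.848), so (p, q)₂ = (2.970, -1.562).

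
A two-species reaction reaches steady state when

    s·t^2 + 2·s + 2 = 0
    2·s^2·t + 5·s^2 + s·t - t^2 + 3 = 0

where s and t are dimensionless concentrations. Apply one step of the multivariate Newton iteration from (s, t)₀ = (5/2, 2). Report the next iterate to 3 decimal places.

(1.472, 0.917)

At (5/2, 2): F = (17.000, 60.250).
Jacobian J = [[t^2 + 2, 2·s·t], [4·s·t + 10·s + t, 2·s^2 + s - 2·t]].
At the point, J = [[6.000, 10.000], [47.000, 11.000]] (det J = -404.000).
Solving J·Δ = −F gives Δ = (-1.028, -1.083).
Then the next iterate is (s, t)₁ = (1.472, 0.917).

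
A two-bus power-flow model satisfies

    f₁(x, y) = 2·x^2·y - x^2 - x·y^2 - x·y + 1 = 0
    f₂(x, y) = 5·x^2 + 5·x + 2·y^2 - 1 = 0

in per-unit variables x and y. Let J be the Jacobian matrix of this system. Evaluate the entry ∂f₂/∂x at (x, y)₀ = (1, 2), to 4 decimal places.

15.0000

∂f₂/∂x = 10·x + 5.
At (1, 2) this is 15.0000.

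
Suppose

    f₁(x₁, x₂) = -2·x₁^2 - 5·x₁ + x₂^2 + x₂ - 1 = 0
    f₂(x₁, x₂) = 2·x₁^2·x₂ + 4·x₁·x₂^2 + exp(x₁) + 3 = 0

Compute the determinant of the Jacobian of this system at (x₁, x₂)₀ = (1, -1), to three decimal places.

56.718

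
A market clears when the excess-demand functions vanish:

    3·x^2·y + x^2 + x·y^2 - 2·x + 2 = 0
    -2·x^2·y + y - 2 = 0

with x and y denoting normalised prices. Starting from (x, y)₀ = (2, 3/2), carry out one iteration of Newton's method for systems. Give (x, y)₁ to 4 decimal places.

(1.1120, 1.2365)

At (2, 3/2): F = (24.5000, -12.5000).
Jacobian J = [[6·x·y + 2·x + y^2 - 2, 3·x^2 + 2·x·y], [-4·x·y, -2·x^2 + 1]].
At the point, J = [[22.2500, 18.0000], [-12.0000, -7.0000]] (det J = 60.2500).
Solving J·Δ = −F gives Δ = (-0.8880, -0.2635).
Then the next iterate is (x, y)₁ = (1.1120, 1.2365).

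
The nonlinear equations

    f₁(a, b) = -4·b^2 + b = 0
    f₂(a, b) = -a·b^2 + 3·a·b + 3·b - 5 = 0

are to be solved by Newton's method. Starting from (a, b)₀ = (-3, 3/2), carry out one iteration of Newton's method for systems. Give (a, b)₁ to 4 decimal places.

At (-3, 3/2): F = (-7.5000, -7.2500).
Jacobian J = [[0, -8·b + 1], [-b^2 + 3·b, -2·a·b + 3·a + 3]].
At the point, J = [[0.0000, -11.0000], [2.2500, 3.0000]] (det J = 24.7500).
Solving J·Δ = −F gives Δ = (4.1313, -0.6818).
Then the next iterate is (a, b)₁ = (1.1313, 0.8182).

(1.1313, 0.8182)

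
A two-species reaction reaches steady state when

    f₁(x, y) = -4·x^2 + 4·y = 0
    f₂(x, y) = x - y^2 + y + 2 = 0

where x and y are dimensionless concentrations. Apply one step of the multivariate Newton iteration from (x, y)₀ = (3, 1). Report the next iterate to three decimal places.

At (3, 1): F = (-32.000, 5.000).
Jacobian J = [[-8·x, 4], [1, -2·y + 1]].
At the point, J = [[-24.000, 4.000], [1.000, -1.000]] (det J = 20.000).
Solving J·Δ = −F gives Δ = (-0.600, 4.400).
Then the next iterate is (x, y)₁ = (2.400, 5.400).

(2.400, 5.400)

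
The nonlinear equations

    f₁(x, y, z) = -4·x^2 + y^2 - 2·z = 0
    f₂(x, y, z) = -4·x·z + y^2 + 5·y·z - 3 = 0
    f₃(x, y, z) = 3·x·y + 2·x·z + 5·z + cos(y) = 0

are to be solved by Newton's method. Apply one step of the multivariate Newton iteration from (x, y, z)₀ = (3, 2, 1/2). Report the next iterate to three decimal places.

(1.575, 1.343, -0.209)

At (3, 2, 1/2): F = (-33.000, 0.000, 23.08385).
Jacobian J = [[-8·x, 2·y, -2], [-4·z, 2·y + 5·z, -4·x + 5·y], [3·y + 2·z, 3·x - sin(y), 2·x + 5]].
At the point, J = [[-24.000, 4.000, -2.000], [-2.000, 6.500, -2.000], [7.000, 8.09070, 11.000]] (det J = -1948.99091).
Solving J·Δ = −F gives Δ = (-1.425, -0.657, -0.709).
Then the next iterate is (x, y, z)₁ = (1.575, 1.343, -0.209).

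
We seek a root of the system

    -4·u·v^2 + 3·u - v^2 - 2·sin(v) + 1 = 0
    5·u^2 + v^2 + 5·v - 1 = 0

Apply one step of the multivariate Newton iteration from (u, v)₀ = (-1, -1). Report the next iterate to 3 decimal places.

(-0.891, -0.636)

At (-1, -1): F = (2.68294, 0.000).
Jacobian J = [[-4·v^2 + 3, -8·u·v - 2·v - 2·cos(v)], [10·u, 2·v + 5]].
At the point, J = [[-1.000, -7.08060], [-10.000, 3.000]] (det J = -73.80605).
Solving J·Δ = −F gives Δ = (0.109, 0.364).
Then the next iterate is (u, v)₁ = (-0.891, -0.636).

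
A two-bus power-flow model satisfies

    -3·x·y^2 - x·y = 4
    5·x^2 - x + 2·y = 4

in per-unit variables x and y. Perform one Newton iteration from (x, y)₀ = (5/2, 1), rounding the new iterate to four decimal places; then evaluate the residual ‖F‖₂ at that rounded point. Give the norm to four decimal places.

At (5/2, 1): F = (-14.0000, 26.7500).
Jacobian J = [[-3·y^2 - y, -6·x·y - x], [10·x - 1, 2]].
At the point, J = [[-4.0000, -17.5000], [24.0000, 2.0000]] (det J = 412.0000).
Solving J·Δ = −F gives Δ = (-1.0683, -0.5558).
Then the next iterate is (x, y)₁ = (1.4317, 0.4442).
Re-evaluating at (1.4317, 0.4442): F = (-5.483443, 5.705524), so ‖F‖₂ = 7.9134.

7.9134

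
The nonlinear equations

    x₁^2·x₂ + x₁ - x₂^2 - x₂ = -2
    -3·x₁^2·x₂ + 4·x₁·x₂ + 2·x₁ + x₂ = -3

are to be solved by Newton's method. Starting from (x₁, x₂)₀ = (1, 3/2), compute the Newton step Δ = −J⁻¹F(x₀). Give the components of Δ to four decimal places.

(-5.1000, -6.5500)

At (1, 3/2): F = (0.7500, 8.0000).
Jacobian J = [[2·x₁·x₂ + 1, x₁^2 - 2·x₂ - 1], [-6·x₁·x₂ + 4·x₂ + 2, -3·x₁^2 + 4·x₁ + 1]].
At the point, J = [[4.0000, -3.0000], [-1.0000, 2.0000]] (det J = 5.0000).
Solving J·Δ = −F gives Δ = (-5.1000, -6.5500).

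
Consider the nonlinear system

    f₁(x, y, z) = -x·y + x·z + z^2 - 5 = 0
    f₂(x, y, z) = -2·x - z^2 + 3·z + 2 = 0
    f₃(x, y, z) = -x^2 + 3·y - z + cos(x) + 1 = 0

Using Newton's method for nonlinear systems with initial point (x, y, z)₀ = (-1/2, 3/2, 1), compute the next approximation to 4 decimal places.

(4.5016, -1.0080, 6.0032)

At (-1/2, 3/2, 1): F = (-3.7500, 5.0000, 5.127583).
Jacobian J = [[-y + z, -x, x + 2·z], [-2, 0, -2·z + 3], [-2·x - sin(x), 3, -1]].
At the point, J = [[-0.5000, 0.5000, 1.5000], [-2.0000, 0.0000, 1.0000], [1.479426, 3.0000, -1.0000]] (det J = -7.760287).
Solving J·Δ = −F gives Δ = (5.0016, -2.5080, 5.0032).
Then the next iterate is (x, y, z)₁ = (4.5016, -1.0080, 6.0032).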